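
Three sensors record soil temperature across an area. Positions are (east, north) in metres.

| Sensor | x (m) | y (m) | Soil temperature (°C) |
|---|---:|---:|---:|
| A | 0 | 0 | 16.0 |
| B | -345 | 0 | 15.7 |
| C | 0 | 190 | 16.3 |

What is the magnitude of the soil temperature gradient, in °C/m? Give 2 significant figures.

0.0018 °C/m

∂T/∂x = (15.7 − 16.0) / (-345 − 0) = +0.0008696
∂T/∂y = (16.3 − 16.0) / (190 − 0) = +0.001579
|∇f| = √(0.0008696² + 0.001579²) = 0.001803 °C/m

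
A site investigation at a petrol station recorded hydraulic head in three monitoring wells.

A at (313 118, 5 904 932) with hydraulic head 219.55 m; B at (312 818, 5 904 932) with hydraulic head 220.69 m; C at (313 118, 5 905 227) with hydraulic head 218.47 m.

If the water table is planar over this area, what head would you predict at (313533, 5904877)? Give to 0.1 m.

∂h/∂x = (220.69 − 219.55) / (312818 − 313118) = -0.003800
∂h/∂y = (218.47 − 219.55) / (5905227 − 5904932) = -0.003661
h(313533, 5904877) = 219.55 + (-0.003800)·(415) + (-0.003661)·(-55) = 219.55 -1.577 +0.201 = 218.174 m.

218.2 m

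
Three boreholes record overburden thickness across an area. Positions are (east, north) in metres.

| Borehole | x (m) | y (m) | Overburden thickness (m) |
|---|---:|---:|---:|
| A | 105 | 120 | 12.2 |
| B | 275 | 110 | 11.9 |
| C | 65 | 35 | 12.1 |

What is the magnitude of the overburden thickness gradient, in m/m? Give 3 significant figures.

0.00256 m/m

Taking A as reference: B−A = (170, -10, -0.3); C−A = (-40, -85, -0.1).
Solve a·Δx + b·Δy = Δd: det = 170·(-85) − (-40)·(-10) = -14850.
∂d/∂x = [(-0.3)·(-85) − (-0.1)·(-10)] / -14850 = -0.001650
∂d/∂y = [170·(-0.1) − (-40)·(-0.3)] / -14850 = +0.001953
|∇f| = √(-0.001650² + 0.001953²) = 0.002557 m/m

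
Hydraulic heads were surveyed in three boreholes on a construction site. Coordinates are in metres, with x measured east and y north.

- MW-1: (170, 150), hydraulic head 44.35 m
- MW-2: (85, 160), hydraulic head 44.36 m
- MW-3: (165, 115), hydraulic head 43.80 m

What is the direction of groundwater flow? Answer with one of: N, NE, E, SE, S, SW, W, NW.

Taking MW-1 as reference: MW-2−MW-1 = (-85, 10, +0.01); MW-3−MW-1 = (-5, -35, -0.55).
Determinant of the coordinate differences = (-85)·(-35) − (-5)·10 = 3025.
∂h/∂x = [(+0.01)·(-35) − (-0.55)·10] / 3025 = +0.001702
∂h/∂y = [(-85)·(-0.55) − (-5)·(+0.01)] / 3025 = +0.01547
Flow = −∇h = (-0.001702 east, -0.01547 north), which points south.

S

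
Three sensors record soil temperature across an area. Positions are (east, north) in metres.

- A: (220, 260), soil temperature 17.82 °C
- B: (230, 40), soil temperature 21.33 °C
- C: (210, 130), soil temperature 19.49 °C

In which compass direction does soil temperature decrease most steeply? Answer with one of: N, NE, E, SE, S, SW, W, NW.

NW

Differences from A: to B (Δx, Δy, Δh) = (10, -220, +3.51); to C = (-10, -130, +1.67).
Solve a·Δx + b·Δy = ΔT: det = 10·(-130) − (-10)·(-220) = -3500.
∂T/∂x = [(+3.51)·(-130) − (+1.67)·(-220)] / -3500 = +0.02540
∂T/∂y = [10·(+1.67) − (-10)·(+3.51)] / -3500 = -0.01480
Steepest decrease is along −∇f = (-0.02540 E, +0.01480 N) → northwest.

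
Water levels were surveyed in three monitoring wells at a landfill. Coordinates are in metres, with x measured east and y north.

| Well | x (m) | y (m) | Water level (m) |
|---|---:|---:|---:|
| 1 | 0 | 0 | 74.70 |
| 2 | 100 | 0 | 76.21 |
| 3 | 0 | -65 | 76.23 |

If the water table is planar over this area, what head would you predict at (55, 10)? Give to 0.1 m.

75.3 m

∂h/∂x = (76.21 − 74.70) / (100 − 0) = +0.01510
∂h/∂y = (76.23 − 74.70) / (-65 − 0) = -0.02354
h(55, 10) = 74.70 + (+0.01510)·(55) + (-0.02354)·(10) = 74.70 +0.830 -0.235 = 75.295 m.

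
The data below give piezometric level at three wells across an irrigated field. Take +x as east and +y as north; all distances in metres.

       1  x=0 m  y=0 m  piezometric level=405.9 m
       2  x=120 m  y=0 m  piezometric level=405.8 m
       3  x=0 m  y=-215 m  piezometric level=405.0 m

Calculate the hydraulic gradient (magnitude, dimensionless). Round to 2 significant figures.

∂h/∂x = (405.8 − 405.9) / (120 − 0) = -0.0008333
∂h/∂y = (405.0 − 405.9) / (-215 − 0) = +0.004186
|∇h| = √(-0.0008333² + 0.004186²) = 0.004268

0.0043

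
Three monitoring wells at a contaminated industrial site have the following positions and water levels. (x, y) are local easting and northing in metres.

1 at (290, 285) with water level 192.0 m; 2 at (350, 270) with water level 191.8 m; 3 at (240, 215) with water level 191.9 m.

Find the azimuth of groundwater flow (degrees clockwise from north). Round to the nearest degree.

Three-point gradient (reference 1): Δ to 2 = (60, -15, -0.2), Δ to 3 = (-50, -70, -0.1).
∂h/∂x = -0.002525, ∂h/∂y = +0.003232 (det = -4950).
Flow direction (−∇h) has components (+0.002525 E, -0.003232 N).
Azimuth = atan2(E, N) = atan2(+0.002525, -0.003232) = 142.0° ≈ 142°.

142°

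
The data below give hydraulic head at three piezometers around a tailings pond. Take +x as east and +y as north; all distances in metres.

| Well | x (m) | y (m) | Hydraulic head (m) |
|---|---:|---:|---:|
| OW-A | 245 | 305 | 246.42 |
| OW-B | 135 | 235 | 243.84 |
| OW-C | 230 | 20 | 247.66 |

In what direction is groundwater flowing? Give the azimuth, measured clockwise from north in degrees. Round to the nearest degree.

282°

Three-point gradient (reference OW-A): Δ to OW-B = (-110, -70, -2.58), Δ to OW-C = (-15, -285, +1.24).
∂h/∂x = +0.02713, ∂h/∂y = -0.005779 (det = 30300).
Flow direction (−∇h) has components (-0.02713 E, +0.005779 N).
Azimuth = atan2(E, N) = atan2(-0.02713, +0.005779) = 282.0° ≈ 282°.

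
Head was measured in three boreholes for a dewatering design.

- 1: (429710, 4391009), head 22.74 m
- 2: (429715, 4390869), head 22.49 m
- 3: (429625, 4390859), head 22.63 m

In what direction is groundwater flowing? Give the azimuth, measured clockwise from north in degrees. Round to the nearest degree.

135°

Three-point gradient (reference 1): Δ to 2 = (5, -140, -0.25), Δ to 3 = (-85, -150, -0.11).
∂h/∂x = -0.001747, ∂h/∂y = +0.001723 (det = -12650).
Flow direction (−∇h) has components (+0.001747 E, -0.001723 N).
Azimuth = atan2(E, N) = atan2(+0.001747, -0.001723) = 134.6° ≈ 135°.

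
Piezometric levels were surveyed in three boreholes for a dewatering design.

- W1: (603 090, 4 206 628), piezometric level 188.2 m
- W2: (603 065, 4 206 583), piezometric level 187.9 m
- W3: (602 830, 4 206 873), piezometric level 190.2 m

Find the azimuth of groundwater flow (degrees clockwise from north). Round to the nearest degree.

With h = a·x + b·y + c and W1 as origin, the differences give:
  (-25)·a + (-45)·b = -0.3
  (-260)·a + 245·b = +2.0
Eliminate b (×245 and ×(-45), subtract): -17825·a = 16.50 → a = ∂h/∂x = -0.0009257
Back-substitute: b = ∂h/∂y = +0.007181.
Flow direction (−∇h) has components (+0.0009257 E, -0.007181 N).
Azimuth = atan2(E, N) = atan2(+0.0009257, -0.007181) = 172.7° ≈ 173°.

173°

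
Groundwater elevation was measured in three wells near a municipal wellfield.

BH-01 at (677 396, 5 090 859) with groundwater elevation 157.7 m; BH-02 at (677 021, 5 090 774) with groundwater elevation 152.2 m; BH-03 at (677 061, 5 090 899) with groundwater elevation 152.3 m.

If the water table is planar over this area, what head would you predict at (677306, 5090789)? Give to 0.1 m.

156.6 m

Three-point gradient (reference BH-01): Δ to BH-02 = (-375, -85, -5.5), Δ to BH-03 = (-335, 40, -5.4).
∂h/∂x = +0.01562, ∂h/∂y = -0.004198 (det = -43475).
h(677306, 5090789) = 157.7 + (+0.01562)·(-90) + (-0.004198)·(-70) = 157.7 -1.406 +0.294 = 156.588 m.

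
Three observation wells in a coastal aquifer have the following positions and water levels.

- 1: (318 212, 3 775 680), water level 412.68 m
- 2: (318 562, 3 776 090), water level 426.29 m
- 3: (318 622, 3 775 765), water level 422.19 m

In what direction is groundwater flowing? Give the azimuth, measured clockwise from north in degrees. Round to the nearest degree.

231°

With h = a·x + b·y + c and 1 as origin, the differences give:
  350·a + 410·b = +13.61
  410·a + 85·b = +9.51
Eliminate b (×85 and ×410, subtract): -138350·a = -2742.250 → a = ∂h/∂x = +0.01982
Back-substitute: b = ∂h/∂y = +0.01627.
Flow direction (−∇h) has components (-0.01982 E, -0.01627 N).
Azimuth = atan2(E, N) = atan2(-0.01982, -0.01627) = 230.6° ≈ 231°.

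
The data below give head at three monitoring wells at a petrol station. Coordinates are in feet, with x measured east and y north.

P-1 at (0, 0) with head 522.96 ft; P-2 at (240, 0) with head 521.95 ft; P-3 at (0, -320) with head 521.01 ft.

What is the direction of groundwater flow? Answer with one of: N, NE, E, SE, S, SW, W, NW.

∂h/∂x = (521.95 − 522.96) / (240 − 0) = -0.004208
∂h/∂y = (521.01 − 522.96) / (-320 − 0) = +0.006094
Flow = −∇h = (+0.004208 east, -0.006094 north), which points southeast.

SE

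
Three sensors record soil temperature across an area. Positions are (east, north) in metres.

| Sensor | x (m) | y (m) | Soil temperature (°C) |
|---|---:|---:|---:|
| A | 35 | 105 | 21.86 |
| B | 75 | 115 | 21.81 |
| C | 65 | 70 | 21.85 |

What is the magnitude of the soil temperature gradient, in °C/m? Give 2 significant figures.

Three-point gradient (reference A): Δ to B = (40, 10, -0.05), Δ to C = (30, -35, -0.01).
∂T/∂x = -0.001088, ∂T/∂y = -0.0006471 (det = -1700).
|∇f| = √(-0.001088² + -0.0006471²) = 0.001266 °C/m

0.0013 °C/m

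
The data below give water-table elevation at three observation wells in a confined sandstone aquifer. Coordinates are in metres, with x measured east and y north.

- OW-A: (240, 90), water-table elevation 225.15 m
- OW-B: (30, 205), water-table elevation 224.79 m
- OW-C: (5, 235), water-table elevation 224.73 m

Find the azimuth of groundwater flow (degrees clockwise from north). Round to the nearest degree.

Taking OW-A as reference: OW-B−OW-A = (-210, 115, -0.36); OW-C−OW-A = (-235, 145, -0.42).
Determinant of the coordinate differences = (-210)·145 − (-235)·115 = -3425.
∂h/∂x = [(-0.36)·145 − (-0.42)·115] / -3425 = +0.001139
∂h/∂y = [(-210)·(-0.42) − (-235)·(-0.36)] / -3425 = -0.001051
Flow direction (−∇h) has components (-0.001139 E, +0.001051 N).
Azimuth = atan2(E, N) = atan2(-0.001139, +0.001051) = 312.7° ≈ 313°.

313°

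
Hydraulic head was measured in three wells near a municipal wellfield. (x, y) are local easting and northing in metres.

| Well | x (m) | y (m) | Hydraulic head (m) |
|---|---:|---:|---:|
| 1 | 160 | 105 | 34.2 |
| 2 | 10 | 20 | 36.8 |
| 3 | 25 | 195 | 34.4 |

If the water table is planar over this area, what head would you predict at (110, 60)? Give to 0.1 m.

35.3 m

Differences from 1: to 2 (Δx, Δy, Δh) = (-150, -85, +2.6); to 3 = (-135, 90, +0.2).
Determinant of the coordinate differences = (-150)·90 − (-135)·(-85) = -24975.
∂h/∂x = [(+2.6)·90 − (+0.2)·(-85)] / -24975 = -0.01005
∂h/∂y = [(-150)·(+0.2) − (-135)·(+2.6)] / -24975 = -0.01285
h(110, 60) = 34.2 + (-0.01005)·(-50) + (-0.01285)·(-45) = 34.2 +0.503 +0.578 = 35.281 m.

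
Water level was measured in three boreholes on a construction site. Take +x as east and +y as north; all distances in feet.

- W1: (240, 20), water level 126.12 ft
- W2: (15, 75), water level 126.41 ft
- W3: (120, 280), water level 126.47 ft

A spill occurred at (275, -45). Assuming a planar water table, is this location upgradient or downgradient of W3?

downgradient

Differences from W1: to W2 (Δx, Δy, Δh) = (-225, 55, +0.29); to W3 = (-120, 260, +0.35).
Determinant of the coordinate differences = (-225)·260 − (-120)·55 = -51900.
∂h/∂x = [(+0.29)·260 − (+0.35)·55] / -51900 = -0.001082
∂h/∂y = [(-225)·(+0.35) − (-120)·(+0.29)] / -51900 = +0.0008468
Head at (275, -45) = 126.12 + (-0.001082)·(35) + (+0.0008468)·(-65) = 126.03 ft.
That is lower than the 126.47 ft at W3, so the point is downgradient.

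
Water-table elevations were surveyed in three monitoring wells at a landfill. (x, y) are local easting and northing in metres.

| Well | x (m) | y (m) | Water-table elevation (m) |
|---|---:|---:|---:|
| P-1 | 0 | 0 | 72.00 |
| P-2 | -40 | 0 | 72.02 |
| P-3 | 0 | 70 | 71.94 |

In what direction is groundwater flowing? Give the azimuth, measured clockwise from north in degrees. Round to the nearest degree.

∂h/∂x = (72.02 − 72.00) / (-40 − 0) = -0.0005000
∂h/∂y = (71.94 − 72.00) / (70 − 0) = -0.0008571
Flow direction (−∇h) has components (+0.0005000 E, +0.0008571 N).
Azimuth = atan2(E, N) = atan2(+0.0005000, +0.0008571) = 30.3° ≈ 030°.

030°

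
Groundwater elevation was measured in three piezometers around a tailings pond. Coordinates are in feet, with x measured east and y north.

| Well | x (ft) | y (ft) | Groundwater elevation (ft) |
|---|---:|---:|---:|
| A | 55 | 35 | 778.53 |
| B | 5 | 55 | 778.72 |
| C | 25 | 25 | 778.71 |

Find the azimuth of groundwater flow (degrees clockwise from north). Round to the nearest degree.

Differences from A: to B (Δx, Δy, Δh) = (-50, 20, +0.19); to C = (-30, -10, +0.18).
Solve a·Δx + b·Δy = Δh: det = (-50)·(-10) − (-30)·20 = 1100.
∂h/∂x = [(+0.19)·(-10) − (+0.18)·20] / 1100 = -0.005000
∂h/∂y = [(-50)·(+0.18) − (-30)·(+0.19)] / 1100 = -0.003000
Flow direction (−∇h) has components (+0.005000 E, +0.003000 N).
Azimuth = atan2(E, N) = atan2(+0.005000, +0.003000) = 59.0° ≈ 059°.

059°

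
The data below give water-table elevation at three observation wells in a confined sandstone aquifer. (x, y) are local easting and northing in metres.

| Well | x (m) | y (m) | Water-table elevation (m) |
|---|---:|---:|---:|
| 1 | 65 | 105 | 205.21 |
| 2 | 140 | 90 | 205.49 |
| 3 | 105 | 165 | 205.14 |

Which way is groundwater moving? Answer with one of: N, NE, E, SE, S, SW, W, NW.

NW

With h = a·x + b·y + c and 1 as origin, the differences give:
  75·a + (-15)·b = +0.28
  40·a + 60·b = -0.07
Eliminate b (×60 and ×(-15), subtract): 5100·a = 15.750 → a = ∂h/∂x = +0.003088
Back-substitute: b = ∂h/∂y = -0.003225.
Flow = −∇h = (-0.003088 east, +0.003225 north), which points northwest.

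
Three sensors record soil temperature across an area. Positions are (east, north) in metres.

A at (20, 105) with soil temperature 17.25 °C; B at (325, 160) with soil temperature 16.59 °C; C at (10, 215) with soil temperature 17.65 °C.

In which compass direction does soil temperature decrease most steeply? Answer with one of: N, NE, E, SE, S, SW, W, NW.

With T = a·x + b·y + c and A as origin, the differences give:
  305·a + 55·b = -0.66
  (-10)·a + 110·b = +0.40
Eliminate b (×110 and ×55, subtract): 34100·a = -94.600 → a = ∂T/∂x = -0.002774
Back-substitute: b = ∂T/∂y = +0.003384.
Steepest decrease is along −∇f = (+0.002774 E, -0.003384 N) → southeast.

SE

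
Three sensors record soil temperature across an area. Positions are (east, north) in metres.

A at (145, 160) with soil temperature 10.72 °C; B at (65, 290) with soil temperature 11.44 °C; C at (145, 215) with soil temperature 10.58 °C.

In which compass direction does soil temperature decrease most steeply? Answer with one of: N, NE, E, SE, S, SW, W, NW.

Differences from A: to B (Δx, Δy, Δh) = (-80, 130, +0.72); to C = (0, 55, -0.14).
Solve a·Δx + b·Δy = ΔT: det = (-80)·55 − 0·130 = -4400.
∂T/∂x = [(+0.72)·55 − (-0.14)·130] / -4400 = -0.01314
∂T/∂y = [(-80)·(-0.14) − 0·(+0.72)] / -4400 = -0.002545
Steepest decrease is along −∇f = (+0.01314 E, +0.002545 N) → east.

E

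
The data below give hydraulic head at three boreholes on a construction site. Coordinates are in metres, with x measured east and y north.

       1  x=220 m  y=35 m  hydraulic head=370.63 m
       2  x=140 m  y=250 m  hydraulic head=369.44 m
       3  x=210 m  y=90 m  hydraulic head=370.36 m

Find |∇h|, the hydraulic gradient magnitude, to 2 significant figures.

0.0054

With h = a·x + b·y + c and 1 as origin, the differences give:
  (-80)·a + 215·b = -1.19
  (-10)·a + 55·b = -0.27
Eliminate b (×55 and ×215, subtract): -2250·a = -7.400 → a = ∂h/∂x = +0.003289
Back-substitute: b = ∂h/∂y = -0.004311.
|∇h| = √(0.003289² + -0.004311²) = 0.005422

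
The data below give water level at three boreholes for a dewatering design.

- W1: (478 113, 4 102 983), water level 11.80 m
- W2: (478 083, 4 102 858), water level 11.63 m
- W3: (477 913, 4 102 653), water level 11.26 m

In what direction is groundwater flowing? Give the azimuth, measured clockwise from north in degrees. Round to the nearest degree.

213°

Differences from W1: to W2 (Δx, Δy, Δh) = (-30, -125, -0.17); to W3 = (-200, -330, -0.54).
Solve a·Δx + b·Δy = Δh: det = (-30)·(-330) − (-200)·(-125) = -15100.
∂h/∂x = [(-0.17)·(-330) − (-0.54)·(-125)] / -15100 = +0.0007550
∂h/∂y = [(-30)·(-0.54) − (-200)·(-0.17)] / -15100 = +0.001179
Flow direction (−∇h) has components (-0.0007550 E, -0.001179 N).
Azimuth = atan2(E, N) = atan2(-0.0007550, -0.001179) = 212.6° ≈ 213°.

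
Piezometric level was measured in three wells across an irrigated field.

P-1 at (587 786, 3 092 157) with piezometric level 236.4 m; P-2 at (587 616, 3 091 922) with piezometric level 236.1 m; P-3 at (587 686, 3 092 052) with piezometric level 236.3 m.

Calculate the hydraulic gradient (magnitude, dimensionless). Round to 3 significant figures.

0.00270

Taking P-1 as reference: P-2−P-1 = (-170, -235, -0.3); P-3−P-1 = (-100, -105, -0.1).
Solve a·Δx + b·Δy = Δh: det = (-170)·(-105) − (-100)·(-235) = -5650.
∂h/∂x = [(-0.3)·(-105) − (-0.1)·(-235)] / -5650 = -0.001416
∂h/∂y = [(-170)·(-0.1) − (-100)·(-0.3)] / -5650 = +0.002301
|∇h| = √(-0.001416² + 0.002301²) = 0.002702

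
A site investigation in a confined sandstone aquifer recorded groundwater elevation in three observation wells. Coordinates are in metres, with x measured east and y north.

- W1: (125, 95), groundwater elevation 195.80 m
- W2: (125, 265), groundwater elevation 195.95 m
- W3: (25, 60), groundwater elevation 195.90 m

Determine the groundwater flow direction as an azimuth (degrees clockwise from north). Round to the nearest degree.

Taking W1 as reference: W2−W1 = (0, 170, +0.15); W3−W1 = (-100, -35, +0.10).
Solve a·Δx + b·Δy = Δh: det = 0·(-35) − (-100)·170 = 17000.
∂h/∂x = [(+0.15)·(-35) − (+0.10)·170] / 17000 = -0.001309
∂h/∂y = [0·(+0.10) − (-100)·(+0.15)] / 17000 = +0.0008824
Flow direction (−∇h) has components (+0.001309 E, -0.0008824 N).
Azimuth = atan2(E, N) = atan2(+0.001309, -0.0008824) = 124.0° ≈ 124°.

124°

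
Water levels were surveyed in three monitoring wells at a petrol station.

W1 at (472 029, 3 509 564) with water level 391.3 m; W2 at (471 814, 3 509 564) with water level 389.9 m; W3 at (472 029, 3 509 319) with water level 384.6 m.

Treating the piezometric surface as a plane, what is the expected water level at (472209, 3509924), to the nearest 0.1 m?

402.3 m

∂h/∂x = (389.9 − 391.3) / (471814 − 472029) = +0.006512
∂h/∂y = (384.6 − 391.3) / (3509319 − 3509564) = +0.02735
h(472209, 3509924) = 391.3 + (+0.006512)·(180) + (+0.02735)·(360) = 391.3 +1.172 +9.845 = 402.317 m.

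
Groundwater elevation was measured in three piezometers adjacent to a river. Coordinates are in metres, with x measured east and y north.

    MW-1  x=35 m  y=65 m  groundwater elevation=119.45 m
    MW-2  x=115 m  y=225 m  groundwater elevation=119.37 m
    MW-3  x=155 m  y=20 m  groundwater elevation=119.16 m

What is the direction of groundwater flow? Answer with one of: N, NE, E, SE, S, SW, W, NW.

E

Taking MW-1 as reference: MW-2−MW-1 = (80, 160, -0.08); MW-3−MW-1 = (120, -45, -0.29).
Determinant of the coordinate differences = 80·(-45) − 120·160 = -22800.
∂h/∂x = [(-0.08)·(-45) − (-0.29)·160] / -22800 = -0.002193
∂h/∂y = [80·(-0.29) − 120·(-0.08)] / -22800 = +0.0005965
Flow = −∇h = (+0.002193 east, -0.0005965 north), which points east.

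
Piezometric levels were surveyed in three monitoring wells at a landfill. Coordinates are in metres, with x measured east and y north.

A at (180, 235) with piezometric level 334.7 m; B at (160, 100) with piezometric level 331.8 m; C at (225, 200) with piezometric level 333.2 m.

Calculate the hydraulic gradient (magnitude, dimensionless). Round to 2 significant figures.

0.028

With h = a·x + b·y + c and A as origin, the differences give:
  (-20)·a + (-135)·b = -2.9
  45·a + (-35)·b = -1.5
Eliminate b (×(-35) and ×(-135), subtract): 6775·a = -101.00 → a = ∂h/∂x = -0.01491
Back-substitute: b = ∂h/∂y = +0.02369.
|∇h| = √(-0.01491² + 0.02369²) = 0.02799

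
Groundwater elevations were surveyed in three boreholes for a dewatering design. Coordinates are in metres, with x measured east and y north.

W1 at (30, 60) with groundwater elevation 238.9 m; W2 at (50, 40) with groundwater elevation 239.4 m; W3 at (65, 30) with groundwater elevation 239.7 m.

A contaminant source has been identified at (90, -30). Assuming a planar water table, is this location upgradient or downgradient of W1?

upgradient

Three-point gradient (reference W1): Δ to W2 = (20, -20, +0.5), Δ to W3 = (35, -30, +0.8).
∂h/∂x = +0.010000, ∂h/∂y = -0.01500 (det = 100).
Head at (90, -30) = 238.9 + (+0.010000)·(60) + (-0.01500)·(-90) = 240.85 m.
That is higher than the 238.9 m at W1, so the point is upgradient.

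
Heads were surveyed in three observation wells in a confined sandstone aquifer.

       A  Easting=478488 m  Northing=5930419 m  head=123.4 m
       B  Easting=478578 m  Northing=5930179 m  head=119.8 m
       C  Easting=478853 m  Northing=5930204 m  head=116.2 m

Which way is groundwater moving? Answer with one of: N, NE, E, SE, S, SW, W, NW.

With h = a·x + b·y + c and A as origin, the differences give:
  90·a + (-240)·b = -3.6
  365·a + (-215)·b = -7.2
Eliminate b (×(-215) and ×(-240), subtract): 68250·a = -954.00 → a = ∂h/∂x = -0.01398
Back-substitute: b = ∂h/∂y = +0.009758.
Flow = −∇h = (+0.01398 east, -0.009758 north), which points southeast.

SE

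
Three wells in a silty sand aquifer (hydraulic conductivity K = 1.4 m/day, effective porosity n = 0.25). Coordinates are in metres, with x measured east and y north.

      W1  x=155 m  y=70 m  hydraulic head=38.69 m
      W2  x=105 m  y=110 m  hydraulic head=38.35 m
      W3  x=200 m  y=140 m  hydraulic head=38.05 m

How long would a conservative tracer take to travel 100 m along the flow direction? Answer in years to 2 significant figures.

5.5 years

Taking W1 as reference: W2−W1 = (-50, 40, -0.34); W3−W1 = (45, 70, -0.64).
Determinant of the coordinate differences = (-50)·70 − 45·40 = -5300.
∂h/∂x = [(-0.34)·70 − (-0.64)·40] / -5300 = -0.0003396
∂h/∂y = [(-50)·(-0.64) − 45·(-0.34)] / -5300 = -0.008925
|∇h| = √(-0.0003396² + -0.008925²) = 0.008931
Seepage velocity v = K·i/n = 1.4 × 0.008931 / 0.25 = 0.05001 m/day.
t = 100 / 0.05001 = 2000 days = 5.48 years.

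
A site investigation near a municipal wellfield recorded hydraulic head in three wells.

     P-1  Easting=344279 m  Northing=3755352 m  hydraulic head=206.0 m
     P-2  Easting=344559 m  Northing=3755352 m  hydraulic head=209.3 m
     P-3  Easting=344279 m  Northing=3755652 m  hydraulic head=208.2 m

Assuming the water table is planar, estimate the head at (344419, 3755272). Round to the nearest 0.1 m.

207.1 m

∂h/∂x = (209.3 − 206.0) / (344559 − 344279) = +0.01179
∂h/∂y = (208.2 − 206.0) / (3755652 − 3755352) = +0.007333
h(344419, 3755272) = 206.0 + (+0.01179)·(140) + (+0.007333)·(-80) = 206.0 +1.650 -0.587 = 207.063 m.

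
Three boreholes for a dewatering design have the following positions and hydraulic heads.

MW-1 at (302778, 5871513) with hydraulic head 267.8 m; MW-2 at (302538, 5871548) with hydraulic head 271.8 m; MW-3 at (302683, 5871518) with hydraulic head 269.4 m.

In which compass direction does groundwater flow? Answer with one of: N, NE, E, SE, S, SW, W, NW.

E

Three-point gradient (reference MW-1): Δ to MW-2 = (-240, 35, +4.0), Δ to MW-3 = (-95, 5, +1.6).
∂h/∂x = -0.01694, ∂h/∂y = -0.001882 (det = 2125).
Flow = −∇h = (+0.01694 east, +0.001882 north), which points east.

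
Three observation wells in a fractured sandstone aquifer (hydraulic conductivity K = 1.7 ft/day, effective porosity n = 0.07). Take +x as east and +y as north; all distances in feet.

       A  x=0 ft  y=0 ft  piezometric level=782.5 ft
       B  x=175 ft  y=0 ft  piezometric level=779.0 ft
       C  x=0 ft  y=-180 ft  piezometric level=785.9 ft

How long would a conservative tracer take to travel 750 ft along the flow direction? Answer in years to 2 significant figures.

3.1 years

∂h/∂x = (779.0 − 782.5) / (175 − 0) = -0.02000
∂h/∂y = (785.9 − 782.5) / (-180 − 0) = -0.01889
|∇h| = √(-0.02000² + -0.01889²) = 0.02751
Seepage velocity v = K·i/n = 1.7 × 0.02751 / 0.07 = 0.6681 ft/day.
t = 750 / 0.6681 = 1123 days = 3.07 years.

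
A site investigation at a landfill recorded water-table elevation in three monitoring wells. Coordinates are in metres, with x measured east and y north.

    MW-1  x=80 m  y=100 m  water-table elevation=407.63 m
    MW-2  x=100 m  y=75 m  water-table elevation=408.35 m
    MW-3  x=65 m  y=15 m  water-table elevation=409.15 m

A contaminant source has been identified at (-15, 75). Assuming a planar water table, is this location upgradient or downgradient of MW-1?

Taking MW-1 as reference: MW-2−MW-1 = (20, -25, +0.72); MW-3−MW-1 = (-15, -85, +1.52).
Determinant of the coordinate differences = 20·(-85) − (-15)·(-25) = -2075.
∂h/∂x = [(+0.72)·(-85) − (+1.52)·(-25)] / -2075 = +0.01118
∂h/∂y = [20·(+1.52) − (-15)·(+0.72)] / -2075 = -0.01986
Head at (-15, 75) = 407.63 + (+0.01118)·(-95) + (-0.01986)·(-25) = 407.06 m.
That is lower than the 407.63 m at MW-1, so the point is downgradient.

downgradient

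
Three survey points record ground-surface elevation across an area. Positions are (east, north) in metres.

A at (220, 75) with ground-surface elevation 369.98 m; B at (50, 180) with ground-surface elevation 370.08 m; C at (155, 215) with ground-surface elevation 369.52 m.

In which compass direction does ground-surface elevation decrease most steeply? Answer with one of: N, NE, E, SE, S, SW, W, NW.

Taking A as reference: B−A = (-170, 105, +0.10); C−A = (-65, 140, -0.46).
Determinant of the coordinate differences = (-170)·140 − (-65)·105 = -16975.
∂z/∂x = [(+0.10)·140 − (-0.46)·105] / -16975 = -0.003670
∂z/∂y = [(-170)·(-0.46) − (-65)·(+0.10)] / -16975 = -0.004990
Steepest decrease is along −∇f = (+0.003670 E, +0.004990 N) → northeast.

NE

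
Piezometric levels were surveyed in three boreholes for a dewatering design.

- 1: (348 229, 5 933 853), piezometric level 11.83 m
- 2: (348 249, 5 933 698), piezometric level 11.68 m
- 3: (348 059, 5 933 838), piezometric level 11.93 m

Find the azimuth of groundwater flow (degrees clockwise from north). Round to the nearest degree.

Taking 1 as reference: 2−1 = (20, -155, -0.15); 3−1 = (-170, -15, +0.10).
Solve a·Δx + b·Δy = Δh: det = 20·(-15) − (-170)·(-155) = -26650.
∂h/∂x = [(-0.15)·(-15) − (+0.10)·(-155)] / -26650 = -0.0006660
∂h/∂y = [20·(+0.10) − (-170)·(-0.15)] / -26650 = +0.0008818
Flow direction (−∇h) has components (+0.0006660 E, -0.0008818 N).
Azimuth = atan2(E, N) = atan2(+0.0006660, -0.0008818) = 142.9° ≈ 143°.

143°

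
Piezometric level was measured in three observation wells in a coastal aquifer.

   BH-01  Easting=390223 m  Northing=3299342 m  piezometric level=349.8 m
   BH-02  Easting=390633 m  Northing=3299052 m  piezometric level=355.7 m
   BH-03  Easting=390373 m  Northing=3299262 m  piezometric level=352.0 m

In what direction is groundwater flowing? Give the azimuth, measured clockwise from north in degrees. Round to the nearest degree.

Taking BH-01 as reference: BH-02−BH-01 = (410, -290, +5.9); BH-03−BH-01 = (150, -80, +2.2).
Solve a·Δx + b·Δy = Δh: det = 410·(-80) − 150·(-290) = 10700.
∂h/∂x = [(+5.9)·(-80) − (+2.2)·(-290)] / 10700 = +0.01551
∂h/∂y = [410·(+2.2) − 150·(+5.9)] / 10700 = +0.001589
Flow direction (−∇h) has components (-0.01551 E, -0.001589 N).
Azimuth = atan2(E, N) = atan2(-0.01551, -0.001589) = 264.2° ≈ 264°.

264°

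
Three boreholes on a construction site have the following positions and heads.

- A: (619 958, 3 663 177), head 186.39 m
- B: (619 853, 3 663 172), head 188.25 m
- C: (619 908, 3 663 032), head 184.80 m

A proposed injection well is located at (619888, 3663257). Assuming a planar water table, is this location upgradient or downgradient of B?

upgradient

With h = a·x + b·y + c and A as origin, the differences give:
  (-105)·a + (-5)·b = +1.86
  (-50)·a + (-145)·b = -1.59
Eliminate b (×(-145) and ×(-5), subtract): 14975·a = -277.650 → a = ∂h/∂x = -0.01854
Back-substitute: b = ∂h/∂y = +0.01736.
Head at (619888, 3663257) = 186.39 + (-0.01854)·(-70) + (+0.01736)·(80) = 189.08 m.
That is higher than the 188.25 m at B, so the point is upgradient.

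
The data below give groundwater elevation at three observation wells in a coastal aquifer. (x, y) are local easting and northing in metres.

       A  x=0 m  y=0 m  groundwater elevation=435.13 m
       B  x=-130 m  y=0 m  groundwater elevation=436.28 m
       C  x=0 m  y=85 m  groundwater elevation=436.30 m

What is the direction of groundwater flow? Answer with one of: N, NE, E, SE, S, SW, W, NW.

SE

∂h/∂x = (436.28 − 435.13) / (-130 − 0) = -0.008846
∂h/∂y = (436.30 − 435.13) / (85 − 0) = +0.01376
Flow = −∇h = (+0.008846 east, -0.01376 north), which points southeast.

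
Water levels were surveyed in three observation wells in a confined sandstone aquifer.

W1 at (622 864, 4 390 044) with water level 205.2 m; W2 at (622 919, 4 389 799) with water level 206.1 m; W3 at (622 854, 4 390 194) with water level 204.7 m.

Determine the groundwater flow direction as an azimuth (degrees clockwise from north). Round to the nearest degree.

326°

Three-point gradient (reference W1): Δ to W2 = (55, -245, +0.9), Δ to W3 = (-10, 150, -0.5).
∂h/∂x = +0.002155, ∂h/∂y = -0.003190 (det = 5800).
Flow direction (−∇h) has components (-0.002155 E, +0.003190 N).
Azimuth = atan2(E, N) = atan2(-0.002155, +0.003190) = 326.0° ≈ 326°.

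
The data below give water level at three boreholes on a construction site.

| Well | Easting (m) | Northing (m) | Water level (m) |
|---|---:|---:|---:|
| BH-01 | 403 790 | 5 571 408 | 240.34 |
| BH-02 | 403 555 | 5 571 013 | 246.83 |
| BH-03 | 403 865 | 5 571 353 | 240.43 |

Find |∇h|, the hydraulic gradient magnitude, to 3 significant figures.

Differences from BH-01: to BH-02 (Δx, Δy, Δh) = (-235, -395, +6.49); to BH-03 = (75, -55, +0.09).
Solve a·Δx + b·Δy = Δh: det = (-235)·(-55) − 75·(-395) = 42550.
∂h/∂x = [(+6.49)·(-55) − (+0.09)·(-395)] / 42550 = -0.007553
∂h/∂y = [(-235)·(+0.09) − 75·(+6.49)] / 42550 = -0.01194
|∇h| = √(-0.007553² + -0.01194²) = 0.01413

0.0141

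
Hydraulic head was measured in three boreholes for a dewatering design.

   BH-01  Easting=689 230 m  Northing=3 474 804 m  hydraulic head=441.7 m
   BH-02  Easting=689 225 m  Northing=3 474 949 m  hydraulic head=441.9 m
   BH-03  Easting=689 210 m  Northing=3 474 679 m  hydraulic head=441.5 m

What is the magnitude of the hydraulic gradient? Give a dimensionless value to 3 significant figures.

0.00182

With h = a·x + b·y + c and BH-01 as origin, the differences give:
  (-5)·a + 145·b = +0.2
  (-20)·a + (-125)·b = -0.2
Eliminate b (×(-125) and ×145, subtract): 3525·a = 4.00 → a = ∂h/∂x = +0.001135
Back-substitute: b = ∂h/∂y = +0.001418.
|∇h| = √(0.001135² + 0.001418²) = 0.001816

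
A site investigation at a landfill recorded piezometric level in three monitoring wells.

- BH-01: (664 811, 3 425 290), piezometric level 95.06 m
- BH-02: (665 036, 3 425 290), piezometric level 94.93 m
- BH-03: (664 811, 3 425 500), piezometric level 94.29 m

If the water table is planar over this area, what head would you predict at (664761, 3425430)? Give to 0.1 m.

∂h/∂x = (94.93 − 95.06) / (665036 − 664811) = -0.0005778
∂h/∂y = (94.29 − 95.06) / (3425500 − 3425290) = -0.003667
h(664761, 3425430) = 95.06 + (-0.0005778)·(-50) + (-0.003667)·(140) = 95.06 +0.029 -0.513 = 94.576 m.

94.6 m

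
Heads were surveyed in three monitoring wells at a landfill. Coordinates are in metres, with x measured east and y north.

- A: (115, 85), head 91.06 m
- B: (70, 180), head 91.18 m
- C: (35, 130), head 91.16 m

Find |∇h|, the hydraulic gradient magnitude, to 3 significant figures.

0.00117

Differences from A: to B (Δx, Δy, Δh) = (-45, 95, +0.12); to C = (-80, 45, +0.10).
Solve a·Δx + b·Δy = Δh: det = (-45)·45 − (-80)·95 = 5575.
∂h/∂x = [(+0.12)·45 − (+0.10)·95] / 5575 = -0.0007354
∂h/∂y = [(-45)·(+0.10) − (-80)·(+0.12)] / 5575 = +0.0009148
|∇h| = √(-0.0007354² + 0.0009148²) = 0.001174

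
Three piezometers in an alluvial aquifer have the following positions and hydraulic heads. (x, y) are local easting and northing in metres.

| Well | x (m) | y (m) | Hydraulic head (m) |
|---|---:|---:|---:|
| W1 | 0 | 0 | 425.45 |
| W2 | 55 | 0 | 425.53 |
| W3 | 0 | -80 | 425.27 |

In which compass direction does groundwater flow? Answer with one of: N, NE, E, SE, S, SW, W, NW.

SW

∂h/∂x = (425.53 − 425.45) / (55 − 0) = +0.001455
∂h/∂y = (425.27 − 425.45) / (-80 − 0) = +0.002250
Flow = −∇h = (-0.001455 east, -0.002250 north), which points southwest.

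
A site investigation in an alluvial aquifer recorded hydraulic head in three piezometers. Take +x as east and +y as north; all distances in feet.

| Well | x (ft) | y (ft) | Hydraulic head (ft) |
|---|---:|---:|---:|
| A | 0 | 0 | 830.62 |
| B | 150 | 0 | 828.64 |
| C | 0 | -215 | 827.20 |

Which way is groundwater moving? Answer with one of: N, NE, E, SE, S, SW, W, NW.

SE

∂h/∂x = (828.64 − 830.62) / (150 − 0) = -0.01320
∂h/∂y = (827.20 − 830.62) / (-215 − 0) = +0.01591
Flow = −∇h = (+0.01320 east, -0.01591 north), which points southeast.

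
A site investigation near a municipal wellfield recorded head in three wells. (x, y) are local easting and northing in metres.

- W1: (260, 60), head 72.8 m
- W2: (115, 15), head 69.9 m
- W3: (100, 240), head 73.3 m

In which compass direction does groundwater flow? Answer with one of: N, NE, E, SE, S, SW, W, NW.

SW

Taking W1 as reference: W2−W1 = (-145, -45, -2.9); W3−W1 = (-160, 180, +0.5).
Determinant of the coordinate differences = (-145)·180 − (-160)·(-45) = -33300.
∂h/∂x = [(-2.9)·180 − (+0.5)·(-45)] / -33300 = +0.01500
∂h/∂y = [(-145)·(+0.5) − (-160)·(-2.9)] / -33300 = +0.01611
Flow = −∇h = (-0.01500 east, -0.01611 north), which points southwest.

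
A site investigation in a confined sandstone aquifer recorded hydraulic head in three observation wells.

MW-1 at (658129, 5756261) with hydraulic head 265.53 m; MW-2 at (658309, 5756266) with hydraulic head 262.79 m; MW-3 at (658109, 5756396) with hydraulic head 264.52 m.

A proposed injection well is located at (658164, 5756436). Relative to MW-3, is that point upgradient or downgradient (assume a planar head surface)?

downgradient

Differences from MW-1: to MW-2 (Δx, Δy, Δh) = (180, 5, -2.74); to MW-3 = (-20, 135, -1.01).
Solve a·Δx + b·Δy = Δh: det = 180·135 − (-20)·5 = 24400.
∂h/∂x = [(-2.74)·135 − (-1.01)·5] / 24400 = -0.01495
∂h/∂y = [180·(-1.01) − (-20)·(-2.74)] / 24400 = -0.009697
Head at (658164, 5756436) = 265.53 + (-0.01495)·(35) + (-0.009697)·(175) = 263.31 m.
That is lower than the 264.52 m at MW-3, so the point is downgradient.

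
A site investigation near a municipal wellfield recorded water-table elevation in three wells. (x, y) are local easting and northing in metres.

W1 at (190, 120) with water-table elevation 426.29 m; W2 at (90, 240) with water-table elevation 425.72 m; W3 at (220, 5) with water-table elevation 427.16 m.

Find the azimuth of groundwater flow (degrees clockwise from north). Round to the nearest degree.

029°

Taking W1 as reference: W2−W1 = (-100, 120, -0.57); W3−W1 = (30, -115, +0.87).
Determinant of the coordinate differences = (-100)·(-115) − 30·120 = 7900.
∂h/∂x = [(-0.57)·(-115) − (+0.87)·120] / 7900 = -0.004918
∂h/∂y = [(-100)·(+0.87) − 30·(-0.57)] / 7900 = -0.008848
Flow direction (−∇h) has components (+0.004918 E, +0.008848 N).
Azimuth = atan2(E, N) = atan2(+0.004918, +0.008848) = 29.1° ≈ 029°.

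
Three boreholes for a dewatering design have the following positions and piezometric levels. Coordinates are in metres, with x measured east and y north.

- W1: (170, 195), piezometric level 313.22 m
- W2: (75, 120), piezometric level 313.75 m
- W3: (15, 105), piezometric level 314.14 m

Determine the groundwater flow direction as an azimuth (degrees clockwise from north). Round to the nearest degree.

104°

Three-point gradient (reference W1): Δ to W2 = (-95, -75, +0.53), Δ to W3 = (-155, -90, +0.92).
∂h/∂x = -0.006927, ∂h/∂y = +0.001707 (det = -3075).
Flow direction (−∇h) has components (+0.006927 E, -0.001707 N).
Azimuth = atan2(E, N) = atan2(+0.006927, -0.001707) = 103.8° ≈ 104°.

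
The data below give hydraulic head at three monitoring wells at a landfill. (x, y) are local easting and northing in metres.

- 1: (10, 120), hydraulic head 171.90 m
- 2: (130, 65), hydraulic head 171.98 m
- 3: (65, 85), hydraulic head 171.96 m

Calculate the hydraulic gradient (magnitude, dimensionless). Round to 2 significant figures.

With h = a·x + b·y + c and 1 as origin, the differences give:
  120·a + (-55)·b = +0.08
  55·a + (-35)·b = +0.06
Eliminate b (×(-35) and ×(-55), subtract): -1175·a = 0.500 → a = ∂h/∂x = -0.0004255
Back-substitute: b = ∂h/∂y = -0.002383.
|∇h| = √(-0.0004255² + -0.002383²) = 0.002421

0.0024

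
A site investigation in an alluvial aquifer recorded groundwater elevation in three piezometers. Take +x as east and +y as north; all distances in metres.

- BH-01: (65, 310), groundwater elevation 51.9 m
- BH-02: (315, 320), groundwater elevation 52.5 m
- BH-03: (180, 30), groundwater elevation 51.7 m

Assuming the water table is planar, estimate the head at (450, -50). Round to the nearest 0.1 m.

52.2 m

With h = a·x + b·y + c and BH-01 as origin, the differences give:
  250·a + 10·b = +0.6
  115·a + (-280)·b = -0.2
Eliminate b (×(-280) and ×10, subtract): -71150·a = -166.00 → a = ∂h/∂x = +0.002333
Back-substitute: b = ∂h/∂y = +0.001673.
h(450, -50) = 51.9 + (+0.002333)·(385) + (+0.001673)·(-360) = 51.9 +0.898 -0.602 = 52.196 m.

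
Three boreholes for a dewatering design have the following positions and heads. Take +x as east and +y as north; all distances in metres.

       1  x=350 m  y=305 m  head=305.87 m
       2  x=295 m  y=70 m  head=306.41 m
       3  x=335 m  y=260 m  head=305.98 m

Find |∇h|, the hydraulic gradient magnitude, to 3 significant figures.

Taking 1 as reference: 2−1 = (-55, -235, +0.54); 3−1 = (-15, -45, +0.11).
Solve a·Δx + b·Δy = Δh: det = (-55)·(-45) − (-15)·(-235) = -1050.
∂h/∂x = [(+0.54)·(-45) − (+0.11)·(-235)] / -1050 = -0.001476
∂h/∂y = [(-55)·(+0.11) − (-15)·(+0.54)] / -1050 = -0.001952
|∇h| = √(-0.001476² + -0.001952²) = 0.002447

0.00245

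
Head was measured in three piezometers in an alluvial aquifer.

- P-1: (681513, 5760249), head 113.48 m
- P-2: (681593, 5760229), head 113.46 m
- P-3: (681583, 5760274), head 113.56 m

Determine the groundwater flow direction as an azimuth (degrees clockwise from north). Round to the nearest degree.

188°

Taking P-1 as reference: P-2−P-1 = (80, -20, -0.02); P-3−P-1 = (70, 25, +0.08).
Solve a·Δx + b·Δy = Δh: det = 80·25 − 70·(-20) = 3400.
∂h/∂x = [(-0.02)·25 − (+0.08)·(-20)] / 3400 = +0.0003235
∂h/∂y = [80·(+0.08) − 70·(-0.02)] / 3400 = +0.002294
Flow direction (−∇h) has components (-0.0003235 E, -0.002294 N).
Azimuth = atan2(E, N) = atan2(-0.0003235, -0.002294) = 188.0° ≈ 188°.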